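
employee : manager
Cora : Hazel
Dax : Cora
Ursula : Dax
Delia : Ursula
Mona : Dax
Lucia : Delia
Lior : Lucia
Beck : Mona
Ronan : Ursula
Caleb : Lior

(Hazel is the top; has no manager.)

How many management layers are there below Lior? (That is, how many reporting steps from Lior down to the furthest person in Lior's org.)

1

The longest chain under Lior runs Lior → Caleb, which is 1 level below Lior.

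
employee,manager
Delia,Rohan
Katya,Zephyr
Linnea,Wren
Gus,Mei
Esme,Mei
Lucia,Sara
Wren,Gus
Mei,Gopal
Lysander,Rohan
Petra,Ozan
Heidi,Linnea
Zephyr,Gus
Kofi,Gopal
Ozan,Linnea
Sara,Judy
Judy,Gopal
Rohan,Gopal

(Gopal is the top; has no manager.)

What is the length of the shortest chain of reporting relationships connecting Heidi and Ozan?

2

Heidi is 1 level below Linnea, and Ozan is 1 level below Linnea (their lowest common manager). The shortest path runs up from Heidi to Linnea and back down to Ozan: 1 + 1 = 2 links.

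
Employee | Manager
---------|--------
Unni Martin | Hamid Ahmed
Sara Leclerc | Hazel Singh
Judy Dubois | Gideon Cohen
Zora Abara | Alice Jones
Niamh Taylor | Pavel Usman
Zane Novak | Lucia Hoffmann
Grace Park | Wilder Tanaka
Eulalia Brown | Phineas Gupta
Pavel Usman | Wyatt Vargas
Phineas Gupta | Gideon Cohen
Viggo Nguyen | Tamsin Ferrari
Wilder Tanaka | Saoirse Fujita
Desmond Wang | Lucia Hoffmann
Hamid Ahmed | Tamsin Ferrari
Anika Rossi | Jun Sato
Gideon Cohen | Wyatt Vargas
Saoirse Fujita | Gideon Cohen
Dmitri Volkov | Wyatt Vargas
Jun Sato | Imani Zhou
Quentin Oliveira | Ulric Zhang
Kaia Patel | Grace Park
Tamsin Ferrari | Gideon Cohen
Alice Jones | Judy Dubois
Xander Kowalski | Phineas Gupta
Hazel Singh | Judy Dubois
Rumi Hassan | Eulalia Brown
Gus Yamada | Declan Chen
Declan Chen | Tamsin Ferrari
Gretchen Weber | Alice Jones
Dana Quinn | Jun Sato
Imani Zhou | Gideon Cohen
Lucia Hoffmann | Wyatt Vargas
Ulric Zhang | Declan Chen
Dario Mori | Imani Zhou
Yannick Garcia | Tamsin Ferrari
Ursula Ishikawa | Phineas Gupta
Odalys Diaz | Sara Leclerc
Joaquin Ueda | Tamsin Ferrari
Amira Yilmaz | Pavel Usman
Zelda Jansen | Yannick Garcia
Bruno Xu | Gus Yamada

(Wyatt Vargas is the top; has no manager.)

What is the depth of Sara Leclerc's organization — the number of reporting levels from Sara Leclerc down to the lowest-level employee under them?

The longest chain under Sara Leclerc runs Sara Leclerc → Odalys Diaz, which is 1 level below Sara Leclerc.

1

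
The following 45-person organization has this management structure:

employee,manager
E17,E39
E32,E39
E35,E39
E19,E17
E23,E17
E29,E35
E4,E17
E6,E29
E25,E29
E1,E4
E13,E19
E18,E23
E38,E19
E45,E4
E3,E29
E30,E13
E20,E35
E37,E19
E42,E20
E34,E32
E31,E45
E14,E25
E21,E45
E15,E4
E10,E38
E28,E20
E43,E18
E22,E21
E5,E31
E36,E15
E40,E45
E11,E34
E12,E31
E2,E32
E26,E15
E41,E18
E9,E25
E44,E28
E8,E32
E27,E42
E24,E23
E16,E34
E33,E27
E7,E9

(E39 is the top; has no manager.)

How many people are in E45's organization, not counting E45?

6

E45 directly manages E31, E21, E40. Under E31: E12, E5 (2). Under E21: E22 (1). E40 has no reports. So E45's organization is 3 direct reports plus everyone under them: 3 + 2 + 1 = 6.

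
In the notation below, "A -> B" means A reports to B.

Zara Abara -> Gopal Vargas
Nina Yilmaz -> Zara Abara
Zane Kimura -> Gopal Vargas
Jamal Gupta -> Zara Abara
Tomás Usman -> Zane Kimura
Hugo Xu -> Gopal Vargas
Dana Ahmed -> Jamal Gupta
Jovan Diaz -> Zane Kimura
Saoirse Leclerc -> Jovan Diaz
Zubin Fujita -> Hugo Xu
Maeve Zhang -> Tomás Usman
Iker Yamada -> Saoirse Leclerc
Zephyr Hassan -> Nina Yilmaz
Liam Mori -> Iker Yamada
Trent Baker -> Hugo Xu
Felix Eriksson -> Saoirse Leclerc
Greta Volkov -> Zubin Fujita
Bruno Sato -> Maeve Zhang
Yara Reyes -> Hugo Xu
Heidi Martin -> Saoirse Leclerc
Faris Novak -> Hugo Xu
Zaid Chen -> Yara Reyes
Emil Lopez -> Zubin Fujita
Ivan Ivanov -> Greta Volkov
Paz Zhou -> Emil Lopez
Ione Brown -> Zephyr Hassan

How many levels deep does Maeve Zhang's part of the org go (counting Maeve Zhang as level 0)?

The longest chain under Maeve Zhang runs Maeve Zhang → Bruno Sato, which is 1 level below Maeve Zhang.

1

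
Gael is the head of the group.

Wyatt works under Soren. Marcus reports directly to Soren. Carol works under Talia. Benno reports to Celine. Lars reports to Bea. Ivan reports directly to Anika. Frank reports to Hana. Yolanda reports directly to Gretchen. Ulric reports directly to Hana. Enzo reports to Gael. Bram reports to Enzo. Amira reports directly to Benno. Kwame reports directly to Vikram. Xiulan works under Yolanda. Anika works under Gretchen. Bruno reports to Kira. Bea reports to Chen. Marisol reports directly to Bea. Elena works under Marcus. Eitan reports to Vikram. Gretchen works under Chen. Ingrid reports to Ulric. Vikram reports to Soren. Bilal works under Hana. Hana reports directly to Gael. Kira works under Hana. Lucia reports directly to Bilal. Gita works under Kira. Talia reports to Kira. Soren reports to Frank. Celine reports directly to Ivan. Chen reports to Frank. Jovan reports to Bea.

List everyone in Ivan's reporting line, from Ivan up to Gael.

Ivan -> Anika -> Gretchen -> Chen -> Frank -> Hana -> Gael

Ivan reports to Anika. Anika reports to Gretchen. Gretchen reports to Chen. Chen reports to Frank. Frank reports to Hana. Hana reports to Gael. Gael is at the top.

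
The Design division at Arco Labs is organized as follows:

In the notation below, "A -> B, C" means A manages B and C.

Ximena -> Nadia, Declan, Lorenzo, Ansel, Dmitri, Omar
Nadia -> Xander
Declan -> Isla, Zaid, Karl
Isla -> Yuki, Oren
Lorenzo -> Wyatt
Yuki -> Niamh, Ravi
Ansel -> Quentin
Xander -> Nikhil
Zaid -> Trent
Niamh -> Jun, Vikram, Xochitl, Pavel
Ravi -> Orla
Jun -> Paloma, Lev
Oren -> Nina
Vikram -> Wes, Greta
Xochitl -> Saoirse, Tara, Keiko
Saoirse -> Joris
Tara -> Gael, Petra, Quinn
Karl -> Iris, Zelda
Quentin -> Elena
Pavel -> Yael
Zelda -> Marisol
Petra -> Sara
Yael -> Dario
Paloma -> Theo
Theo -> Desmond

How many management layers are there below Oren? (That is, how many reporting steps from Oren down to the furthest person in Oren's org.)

The longest chain under Oren runs Oren → Nina, which is 1 level below Oren.

1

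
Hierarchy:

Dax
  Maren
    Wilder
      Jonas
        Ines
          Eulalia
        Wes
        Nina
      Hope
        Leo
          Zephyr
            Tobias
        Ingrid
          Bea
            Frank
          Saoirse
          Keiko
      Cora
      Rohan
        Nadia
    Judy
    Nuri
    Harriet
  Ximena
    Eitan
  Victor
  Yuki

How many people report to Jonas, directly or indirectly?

4

Jonas directly manages Ines, Wes, Nina. Under Ines: Eulalia (1). Wes has no reports. Nina has no reports. So Jonas's organization is 3 direct reports plus everyone under them: 2 + 1 + 1 = 4.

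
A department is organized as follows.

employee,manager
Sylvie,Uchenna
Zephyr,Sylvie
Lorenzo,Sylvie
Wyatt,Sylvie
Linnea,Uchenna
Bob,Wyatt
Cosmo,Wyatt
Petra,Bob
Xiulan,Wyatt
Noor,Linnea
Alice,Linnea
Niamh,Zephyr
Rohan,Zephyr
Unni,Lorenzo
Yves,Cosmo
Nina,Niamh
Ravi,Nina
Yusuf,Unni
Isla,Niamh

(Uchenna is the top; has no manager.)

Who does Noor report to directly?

Noor reports directly to Linnea.

Linnea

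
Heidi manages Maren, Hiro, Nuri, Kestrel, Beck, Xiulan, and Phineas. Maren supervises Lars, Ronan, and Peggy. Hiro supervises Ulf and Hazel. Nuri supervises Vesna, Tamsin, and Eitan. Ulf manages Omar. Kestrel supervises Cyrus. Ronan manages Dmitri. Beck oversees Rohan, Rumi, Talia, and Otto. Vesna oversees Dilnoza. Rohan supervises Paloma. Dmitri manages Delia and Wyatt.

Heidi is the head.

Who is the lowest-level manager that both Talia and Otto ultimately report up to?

Beck

Talia's chain of managers is Beck, Heidi. Otto's chain of managers is Beck, Heidi. The first manager that appears in both chains is Beck.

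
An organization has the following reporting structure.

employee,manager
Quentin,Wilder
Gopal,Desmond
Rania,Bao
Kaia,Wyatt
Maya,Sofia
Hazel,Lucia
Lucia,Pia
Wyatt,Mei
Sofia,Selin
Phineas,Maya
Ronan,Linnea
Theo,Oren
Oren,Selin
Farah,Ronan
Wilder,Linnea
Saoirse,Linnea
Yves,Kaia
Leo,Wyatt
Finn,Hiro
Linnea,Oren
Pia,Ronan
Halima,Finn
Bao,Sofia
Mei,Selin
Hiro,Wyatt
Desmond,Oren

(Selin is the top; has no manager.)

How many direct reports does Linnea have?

Linnea directly manages Saoirse, Wilder, Ronan. That is 3 direct reports.

3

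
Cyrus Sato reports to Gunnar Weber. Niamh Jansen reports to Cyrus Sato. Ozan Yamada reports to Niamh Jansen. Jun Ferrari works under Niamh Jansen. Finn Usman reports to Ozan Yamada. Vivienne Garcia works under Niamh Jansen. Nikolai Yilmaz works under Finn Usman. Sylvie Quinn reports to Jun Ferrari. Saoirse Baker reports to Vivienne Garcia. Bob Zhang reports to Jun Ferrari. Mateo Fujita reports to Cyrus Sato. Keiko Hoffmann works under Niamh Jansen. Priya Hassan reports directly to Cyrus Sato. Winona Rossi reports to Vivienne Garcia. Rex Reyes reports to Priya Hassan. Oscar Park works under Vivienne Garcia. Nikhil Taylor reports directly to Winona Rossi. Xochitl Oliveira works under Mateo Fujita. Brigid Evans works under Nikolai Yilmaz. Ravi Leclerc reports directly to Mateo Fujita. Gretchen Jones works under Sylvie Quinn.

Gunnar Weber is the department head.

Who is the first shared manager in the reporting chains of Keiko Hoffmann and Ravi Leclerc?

Cyrus Sato

Keiko Hoffmann's chain of managers is Niamh Jansen, Cyrus Sato, Gunnar Weber. Ravi Leclerc's chain of managers is Mateo Fujita, Cyrus Sato, Gunnar Weber. The first manager that appears in both chains is Cyrus Sato.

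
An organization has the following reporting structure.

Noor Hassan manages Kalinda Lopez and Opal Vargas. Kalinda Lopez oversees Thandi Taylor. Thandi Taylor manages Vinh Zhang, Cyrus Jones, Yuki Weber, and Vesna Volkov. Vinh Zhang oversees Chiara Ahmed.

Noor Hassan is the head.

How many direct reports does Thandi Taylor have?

4

Thandi Taylor directly manages Vinh Zhang, Cyrus Jones, Yuki Weber, Vesna Volkov. That is 4 direct reports.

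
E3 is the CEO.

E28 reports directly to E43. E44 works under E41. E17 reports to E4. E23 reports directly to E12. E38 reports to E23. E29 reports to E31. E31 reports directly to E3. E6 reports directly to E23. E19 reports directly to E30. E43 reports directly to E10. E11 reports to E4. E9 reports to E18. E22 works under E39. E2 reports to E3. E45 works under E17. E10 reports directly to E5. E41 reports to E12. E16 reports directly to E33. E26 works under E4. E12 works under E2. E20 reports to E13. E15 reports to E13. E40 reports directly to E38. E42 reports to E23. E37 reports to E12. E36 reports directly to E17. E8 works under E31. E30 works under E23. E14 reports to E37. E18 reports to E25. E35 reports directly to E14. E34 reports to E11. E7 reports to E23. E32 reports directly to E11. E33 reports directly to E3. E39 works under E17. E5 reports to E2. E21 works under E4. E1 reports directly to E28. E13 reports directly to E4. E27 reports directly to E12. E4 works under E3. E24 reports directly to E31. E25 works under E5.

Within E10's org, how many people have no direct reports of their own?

1

The only person in E10's organization with no one reporting to them is E1. That is 1.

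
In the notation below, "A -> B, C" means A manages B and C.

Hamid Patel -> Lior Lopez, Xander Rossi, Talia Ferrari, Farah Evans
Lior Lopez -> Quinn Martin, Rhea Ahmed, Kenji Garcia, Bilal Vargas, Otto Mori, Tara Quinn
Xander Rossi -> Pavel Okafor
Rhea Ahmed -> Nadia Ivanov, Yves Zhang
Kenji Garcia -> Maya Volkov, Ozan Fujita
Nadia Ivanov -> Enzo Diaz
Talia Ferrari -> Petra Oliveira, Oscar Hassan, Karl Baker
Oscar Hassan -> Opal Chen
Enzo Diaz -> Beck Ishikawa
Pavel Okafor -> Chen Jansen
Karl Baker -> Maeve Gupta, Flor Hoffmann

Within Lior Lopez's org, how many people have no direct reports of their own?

The people in Lior Lopez's organization with no one reporting to them are Tara Quinn, Otto Mori, Bilal Vargas, Ozan Fujita, Maya Volkov, Yves Zhang, Beck Ishikawa, Quinn Martin. That is 8.

8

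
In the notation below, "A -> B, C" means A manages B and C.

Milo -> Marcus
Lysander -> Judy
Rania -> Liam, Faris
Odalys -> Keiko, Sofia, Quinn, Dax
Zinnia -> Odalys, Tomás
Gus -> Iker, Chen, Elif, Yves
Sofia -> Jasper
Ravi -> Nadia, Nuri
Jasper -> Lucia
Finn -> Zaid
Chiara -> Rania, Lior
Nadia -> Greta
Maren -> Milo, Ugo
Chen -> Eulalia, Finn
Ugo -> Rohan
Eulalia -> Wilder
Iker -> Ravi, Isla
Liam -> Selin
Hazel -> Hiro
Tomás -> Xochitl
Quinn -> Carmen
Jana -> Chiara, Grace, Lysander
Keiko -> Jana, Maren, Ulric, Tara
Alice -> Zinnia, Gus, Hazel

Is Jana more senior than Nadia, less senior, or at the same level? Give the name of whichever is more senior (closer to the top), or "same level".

same level

Both Jana and Nadia are 4 levels below Alice.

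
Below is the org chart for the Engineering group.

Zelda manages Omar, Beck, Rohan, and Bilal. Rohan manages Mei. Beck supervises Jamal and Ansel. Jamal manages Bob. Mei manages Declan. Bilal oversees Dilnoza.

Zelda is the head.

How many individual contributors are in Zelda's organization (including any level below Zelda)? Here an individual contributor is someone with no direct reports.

5

The people in Zelda's organization with no one reporting to them are Omar, Dilnoza, Ansel, Bob, Declan. That is 5.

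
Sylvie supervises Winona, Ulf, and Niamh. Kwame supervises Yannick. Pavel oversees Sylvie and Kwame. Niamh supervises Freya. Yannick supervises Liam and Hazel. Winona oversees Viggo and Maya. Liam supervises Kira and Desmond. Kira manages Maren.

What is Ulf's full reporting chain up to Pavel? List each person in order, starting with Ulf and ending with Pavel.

Ulf -> Sylvie -> Pavel

Ulf reports to Sylvie. Sylvie reports to Pavel. Pavel is at the top.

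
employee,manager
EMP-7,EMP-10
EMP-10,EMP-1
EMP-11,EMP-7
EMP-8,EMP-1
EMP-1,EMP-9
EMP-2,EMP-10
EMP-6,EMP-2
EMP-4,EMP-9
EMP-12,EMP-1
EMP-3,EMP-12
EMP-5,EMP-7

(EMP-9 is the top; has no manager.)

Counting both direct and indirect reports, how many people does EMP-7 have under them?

EMP-7 directly manages EMP-11, EMP-5. EMP-11 has no reports. EMP-5 has no reports. So EMP-7's organization is 2 direct reports plus everyone under them: 1 + 1 = 2.

2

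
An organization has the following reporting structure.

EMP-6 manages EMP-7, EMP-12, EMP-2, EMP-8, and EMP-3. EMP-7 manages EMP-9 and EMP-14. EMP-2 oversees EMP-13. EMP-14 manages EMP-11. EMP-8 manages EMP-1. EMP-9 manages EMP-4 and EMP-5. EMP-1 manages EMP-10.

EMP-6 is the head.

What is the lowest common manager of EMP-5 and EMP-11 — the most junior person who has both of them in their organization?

EMP-5's chain of managers is EMP-9, EMP-7, EMP-6. EMP-11's chain of managers is EMP-14, EMP-7, EMP-6. The first manager that appears in both chains is EMP-7.

EMP-7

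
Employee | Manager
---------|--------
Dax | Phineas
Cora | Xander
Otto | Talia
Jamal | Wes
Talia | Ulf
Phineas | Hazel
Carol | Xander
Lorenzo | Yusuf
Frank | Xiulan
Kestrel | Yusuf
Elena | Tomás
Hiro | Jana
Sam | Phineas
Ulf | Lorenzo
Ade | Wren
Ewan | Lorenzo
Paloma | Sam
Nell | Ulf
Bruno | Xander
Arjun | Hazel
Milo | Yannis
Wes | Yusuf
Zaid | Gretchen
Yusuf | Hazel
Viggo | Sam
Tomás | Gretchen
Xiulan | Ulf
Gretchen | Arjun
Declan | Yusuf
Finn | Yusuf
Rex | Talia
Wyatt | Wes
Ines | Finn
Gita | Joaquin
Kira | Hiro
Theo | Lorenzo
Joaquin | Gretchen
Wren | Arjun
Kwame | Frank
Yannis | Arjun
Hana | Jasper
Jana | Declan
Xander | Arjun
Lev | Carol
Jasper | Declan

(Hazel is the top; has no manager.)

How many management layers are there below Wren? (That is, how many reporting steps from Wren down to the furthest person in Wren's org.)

1

The longest chain under Wren runs Wren → Ade, which is 1 level below Wren.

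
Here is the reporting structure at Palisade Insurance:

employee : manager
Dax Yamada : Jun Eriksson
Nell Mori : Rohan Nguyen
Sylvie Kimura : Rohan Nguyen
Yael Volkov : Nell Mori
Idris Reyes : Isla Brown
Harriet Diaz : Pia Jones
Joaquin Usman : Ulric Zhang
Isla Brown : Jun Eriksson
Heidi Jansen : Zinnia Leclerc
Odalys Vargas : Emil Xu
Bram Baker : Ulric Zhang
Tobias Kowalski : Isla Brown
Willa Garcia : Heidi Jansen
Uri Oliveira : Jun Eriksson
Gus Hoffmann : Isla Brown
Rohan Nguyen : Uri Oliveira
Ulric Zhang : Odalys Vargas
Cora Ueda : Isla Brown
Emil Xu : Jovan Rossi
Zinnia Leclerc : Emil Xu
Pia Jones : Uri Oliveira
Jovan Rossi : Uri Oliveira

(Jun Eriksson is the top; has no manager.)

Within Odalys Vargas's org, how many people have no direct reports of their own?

The people in Odalys Vargas's organization with no one reporting to them are Joaquin Usman, Bram Baker. That is 2.

2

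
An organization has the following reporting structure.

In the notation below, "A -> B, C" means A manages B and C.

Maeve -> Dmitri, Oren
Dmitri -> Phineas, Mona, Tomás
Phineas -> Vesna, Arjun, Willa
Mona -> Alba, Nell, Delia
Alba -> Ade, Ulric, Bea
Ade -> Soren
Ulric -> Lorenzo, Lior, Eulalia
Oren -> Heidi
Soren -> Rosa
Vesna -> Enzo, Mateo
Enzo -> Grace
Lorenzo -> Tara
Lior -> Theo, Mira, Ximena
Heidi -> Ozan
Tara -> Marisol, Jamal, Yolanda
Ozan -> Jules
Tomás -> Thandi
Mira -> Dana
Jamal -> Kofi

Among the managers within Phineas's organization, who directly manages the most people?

Direct-report counts within Phineas's organization: Phineas has 3; Vesna has 2; Enzo has 1. The largest is 3, held by Phineas.

Phineas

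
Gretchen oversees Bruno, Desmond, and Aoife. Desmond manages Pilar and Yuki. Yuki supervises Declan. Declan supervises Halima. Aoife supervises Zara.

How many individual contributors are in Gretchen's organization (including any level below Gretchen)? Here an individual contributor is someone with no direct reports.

The people in Gretchen's organization with no one reporting to them are Zara, Bruno, Halima, Pilar. That is 4.

4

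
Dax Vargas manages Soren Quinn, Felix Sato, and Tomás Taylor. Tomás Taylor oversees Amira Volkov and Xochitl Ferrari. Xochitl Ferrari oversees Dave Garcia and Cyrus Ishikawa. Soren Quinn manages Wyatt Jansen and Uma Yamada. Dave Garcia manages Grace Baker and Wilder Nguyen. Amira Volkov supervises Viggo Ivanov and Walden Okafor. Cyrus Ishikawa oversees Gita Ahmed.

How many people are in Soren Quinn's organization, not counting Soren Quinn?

Soren Quinn directly manages Wyatt Jansen, Uma Yamada. Wyatt Jansen has no reports. Uma Yamada has no reports. So Soren Quinn's organization is 2 direct reports plus everyone under them: 1 + 1 = 2.

2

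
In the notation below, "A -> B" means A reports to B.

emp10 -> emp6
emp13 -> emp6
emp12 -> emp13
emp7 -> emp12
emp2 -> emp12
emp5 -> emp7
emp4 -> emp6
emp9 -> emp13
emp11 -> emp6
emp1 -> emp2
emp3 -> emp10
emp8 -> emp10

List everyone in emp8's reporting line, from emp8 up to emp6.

emp8 -> emp10 -> emp6

emp8 reports to emp10. emp10 reports to emp6. emp6 is at the top.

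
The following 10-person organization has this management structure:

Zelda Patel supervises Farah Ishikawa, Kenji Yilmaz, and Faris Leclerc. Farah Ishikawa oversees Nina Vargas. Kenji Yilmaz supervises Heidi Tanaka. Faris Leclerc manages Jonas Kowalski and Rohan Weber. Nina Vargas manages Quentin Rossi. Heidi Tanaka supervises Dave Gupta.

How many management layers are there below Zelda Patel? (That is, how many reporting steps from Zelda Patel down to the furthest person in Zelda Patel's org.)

3

The longest chain under Zelda Patel runs Zelda Patel → Kenji Yilmaz → Heidi Tanaka → Dave Gupta, which is 3 levels below Zelda Patel.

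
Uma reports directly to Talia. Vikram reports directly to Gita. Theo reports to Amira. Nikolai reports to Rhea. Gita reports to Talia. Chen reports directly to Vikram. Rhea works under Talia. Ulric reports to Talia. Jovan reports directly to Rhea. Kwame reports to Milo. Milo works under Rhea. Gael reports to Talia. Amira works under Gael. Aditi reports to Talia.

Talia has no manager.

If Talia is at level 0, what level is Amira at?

2

Chain from Amira up to Talia: Amira → Gael → Talia. That is 2 steps up, so Amira is 2 levels below Talia.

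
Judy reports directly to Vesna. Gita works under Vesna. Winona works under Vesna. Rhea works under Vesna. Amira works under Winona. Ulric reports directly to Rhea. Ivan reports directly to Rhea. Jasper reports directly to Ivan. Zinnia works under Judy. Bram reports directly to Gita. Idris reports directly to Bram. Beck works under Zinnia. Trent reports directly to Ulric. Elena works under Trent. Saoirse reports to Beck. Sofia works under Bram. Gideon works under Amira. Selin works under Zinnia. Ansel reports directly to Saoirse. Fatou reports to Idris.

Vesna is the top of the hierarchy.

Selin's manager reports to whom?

Judy

Selin reports to Zinnia, and Zinnia reports to Judy. So Selin's skip-level manager is Judy.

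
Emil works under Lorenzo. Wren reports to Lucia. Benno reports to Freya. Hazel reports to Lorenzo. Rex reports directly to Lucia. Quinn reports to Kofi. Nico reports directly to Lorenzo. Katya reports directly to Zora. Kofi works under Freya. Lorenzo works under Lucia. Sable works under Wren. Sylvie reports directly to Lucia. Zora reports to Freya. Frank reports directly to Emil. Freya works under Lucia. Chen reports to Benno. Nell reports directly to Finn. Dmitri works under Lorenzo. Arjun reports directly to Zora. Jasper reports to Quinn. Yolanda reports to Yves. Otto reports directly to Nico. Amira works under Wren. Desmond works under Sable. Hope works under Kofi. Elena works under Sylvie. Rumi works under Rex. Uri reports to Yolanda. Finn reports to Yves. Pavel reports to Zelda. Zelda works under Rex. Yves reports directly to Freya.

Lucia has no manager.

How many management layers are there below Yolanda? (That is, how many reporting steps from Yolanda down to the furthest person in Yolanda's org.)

The longest chain under Yolanda runs Yolanda → Uri, which is 1 level below Yolanda.

1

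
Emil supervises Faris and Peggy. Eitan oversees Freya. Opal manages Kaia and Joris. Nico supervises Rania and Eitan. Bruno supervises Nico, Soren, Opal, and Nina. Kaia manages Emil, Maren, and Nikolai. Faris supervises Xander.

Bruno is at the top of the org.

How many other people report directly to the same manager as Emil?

2

Emil reports to Kaia. Kaia's other direct reports are Maren, Nikolai — 2 peers.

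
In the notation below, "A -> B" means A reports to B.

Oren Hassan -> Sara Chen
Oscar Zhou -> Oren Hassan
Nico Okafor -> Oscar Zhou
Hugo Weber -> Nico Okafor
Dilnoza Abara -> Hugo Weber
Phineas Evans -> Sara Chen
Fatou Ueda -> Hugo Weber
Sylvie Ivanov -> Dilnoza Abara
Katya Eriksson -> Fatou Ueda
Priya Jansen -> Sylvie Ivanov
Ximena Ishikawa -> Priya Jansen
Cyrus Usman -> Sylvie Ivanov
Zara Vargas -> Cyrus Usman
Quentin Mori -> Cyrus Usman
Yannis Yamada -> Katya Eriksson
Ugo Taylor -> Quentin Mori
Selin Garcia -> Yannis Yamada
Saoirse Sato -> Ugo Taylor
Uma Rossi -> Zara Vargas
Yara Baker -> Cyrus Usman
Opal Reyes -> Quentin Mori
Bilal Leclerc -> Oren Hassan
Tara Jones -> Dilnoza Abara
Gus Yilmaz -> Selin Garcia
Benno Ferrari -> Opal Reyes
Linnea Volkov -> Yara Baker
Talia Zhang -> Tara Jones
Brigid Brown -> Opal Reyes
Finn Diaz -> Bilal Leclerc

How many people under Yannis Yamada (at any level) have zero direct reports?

1

The only person in Yannis Yamada's organization with no one reporting to them is Gus Yilmaz. That is 1.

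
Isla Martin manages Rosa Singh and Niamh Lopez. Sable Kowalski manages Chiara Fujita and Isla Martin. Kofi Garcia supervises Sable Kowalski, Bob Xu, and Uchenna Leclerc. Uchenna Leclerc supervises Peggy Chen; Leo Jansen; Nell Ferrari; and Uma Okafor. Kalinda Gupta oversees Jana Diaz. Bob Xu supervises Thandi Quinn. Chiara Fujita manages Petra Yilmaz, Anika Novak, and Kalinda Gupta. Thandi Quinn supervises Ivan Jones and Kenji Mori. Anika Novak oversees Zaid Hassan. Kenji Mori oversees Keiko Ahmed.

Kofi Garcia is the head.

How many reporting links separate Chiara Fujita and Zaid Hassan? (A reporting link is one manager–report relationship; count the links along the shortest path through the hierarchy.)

2

Zaid Hassan is in Chiara Fujita's organization: the chain from Zaid Hassan up to Chiara Fujita is Zaid Hassan → Anika Novak → Chiara Fujita, which is 2 links.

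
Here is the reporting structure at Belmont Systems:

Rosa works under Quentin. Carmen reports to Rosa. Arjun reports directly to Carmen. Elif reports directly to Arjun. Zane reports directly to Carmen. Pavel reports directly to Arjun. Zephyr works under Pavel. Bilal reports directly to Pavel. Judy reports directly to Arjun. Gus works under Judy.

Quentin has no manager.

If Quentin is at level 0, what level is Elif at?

4

Chain from Elif up to Quentin: Elif → Arjun → Carmen → Rosa → Quentin. That is 4 steps up, so Elif is 4 levels below Quentin.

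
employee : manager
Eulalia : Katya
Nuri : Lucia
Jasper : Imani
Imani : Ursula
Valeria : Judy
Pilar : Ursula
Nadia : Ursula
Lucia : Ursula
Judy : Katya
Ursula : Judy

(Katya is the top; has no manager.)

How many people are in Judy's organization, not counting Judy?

Judy directly manages Ursula, Valeria. Under Ursula: Pilar, Nadia, Lucia, Nuri, Imani, Jasper (6). Valeria has no reports. So Judy's organization is 2 direct reports plus everyone under them: 7 + 1 = 8.

8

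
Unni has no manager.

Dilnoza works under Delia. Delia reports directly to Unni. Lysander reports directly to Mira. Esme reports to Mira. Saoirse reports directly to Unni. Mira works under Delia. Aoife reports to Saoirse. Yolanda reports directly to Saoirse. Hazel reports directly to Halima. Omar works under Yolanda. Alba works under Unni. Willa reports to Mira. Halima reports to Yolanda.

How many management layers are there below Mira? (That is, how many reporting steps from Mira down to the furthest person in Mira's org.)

1

The longest chain under Mira runs Mira → Esme, which is 1 level below Mira.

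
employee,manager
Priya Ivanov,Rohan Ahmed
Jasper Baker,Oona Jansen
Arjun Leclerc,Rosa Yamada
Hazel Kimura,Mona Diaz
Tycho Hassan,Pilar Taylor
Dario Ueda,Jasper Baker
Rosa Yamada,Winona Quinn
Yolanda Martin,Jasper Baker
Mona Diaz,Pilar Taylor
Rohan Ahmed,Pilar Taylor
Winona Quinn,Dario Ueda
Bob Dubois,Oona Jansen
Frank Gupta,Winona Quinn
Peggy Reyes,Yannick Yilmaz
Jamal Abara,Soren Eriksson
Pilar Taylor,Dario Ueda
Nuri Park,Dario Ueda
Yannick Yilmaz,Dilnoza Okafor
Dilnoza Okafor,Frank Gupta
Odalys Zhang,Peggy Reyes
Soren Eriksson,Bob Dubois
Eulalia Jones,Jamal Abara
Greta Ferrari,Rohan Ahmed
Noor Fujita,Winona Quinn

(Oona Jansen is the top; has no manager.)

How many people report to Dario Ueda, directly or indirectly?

Dario Ueda directly manages Winona Quinn, Pilar Taylor, Nuri Park. Under Winona Quinn: Rosa Yamada, Arjun Leclerc, Noor Fujita, Frank Gupta, Dilnoza Okafor, Yannick Yilmaz, Peggy Reyes, Odalys Zhang (8). Under Pilar Taylor: Mona Diaz, Hazel Kimura, Tycho Hassan, Rohan Ahmed, Greta Ferrari, Priya Ivanov (6). Nuri Park has no reports. So Dario Ueda's organization is 3 direct reports plus everyone under them: 9 + 7 + 1 = 17.

17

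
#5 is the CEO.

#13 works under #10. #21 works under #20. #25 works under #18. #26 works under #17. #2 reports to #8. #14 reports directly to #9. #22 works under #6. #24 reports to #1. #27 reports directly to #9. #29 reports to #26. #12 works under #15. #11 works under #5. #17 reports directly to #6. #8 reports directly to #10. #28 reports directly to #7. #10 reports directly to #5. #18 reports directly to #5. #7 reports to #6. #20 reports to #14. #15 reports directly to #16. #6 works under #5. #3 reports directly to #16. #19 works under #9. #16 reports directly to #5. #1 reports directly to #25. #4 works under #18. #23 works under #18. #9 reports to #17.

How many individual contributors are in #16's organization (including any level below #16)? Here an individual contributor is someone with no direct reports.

2

The people in #16's organization with no one reporting to them are #3, #12. That is 2.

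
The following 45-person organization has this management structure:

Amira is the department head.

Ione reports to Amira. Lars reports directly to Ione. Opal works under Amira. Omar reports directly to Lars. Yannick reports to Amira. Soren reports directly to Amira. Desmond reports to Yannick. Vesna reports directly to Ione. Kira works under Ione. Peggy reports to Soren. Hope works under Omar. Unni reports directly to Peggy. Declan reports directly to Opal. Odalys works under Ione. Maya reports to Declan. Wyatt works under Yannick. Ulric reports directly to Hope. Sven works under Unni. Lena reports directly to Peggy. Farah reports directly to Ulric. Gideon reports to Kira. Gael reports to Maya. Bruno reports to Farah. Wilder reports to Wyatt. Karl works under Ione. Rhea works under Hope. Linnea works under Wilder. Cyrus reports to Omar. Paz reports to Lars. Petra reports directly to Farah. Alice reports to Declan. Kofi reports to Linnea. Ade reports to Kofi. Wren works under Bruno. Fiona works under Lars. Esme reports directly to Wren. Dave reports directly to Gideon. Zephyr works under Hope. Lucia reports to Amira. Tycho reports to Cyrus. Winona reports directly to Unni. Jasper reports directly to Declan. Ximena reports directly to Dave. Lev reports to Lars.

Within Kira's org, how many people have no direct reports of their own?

1

The only person in Kira's organization with no one reporting to them is Ximena. That is 1.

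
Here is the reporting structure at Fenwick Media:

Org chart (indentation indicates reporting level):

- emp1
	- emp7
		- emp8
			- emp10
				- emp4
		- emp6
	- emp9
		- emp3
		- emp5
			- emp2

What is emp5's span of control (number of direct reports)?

emp5 directly manages emp2. That is 1 direct report.

1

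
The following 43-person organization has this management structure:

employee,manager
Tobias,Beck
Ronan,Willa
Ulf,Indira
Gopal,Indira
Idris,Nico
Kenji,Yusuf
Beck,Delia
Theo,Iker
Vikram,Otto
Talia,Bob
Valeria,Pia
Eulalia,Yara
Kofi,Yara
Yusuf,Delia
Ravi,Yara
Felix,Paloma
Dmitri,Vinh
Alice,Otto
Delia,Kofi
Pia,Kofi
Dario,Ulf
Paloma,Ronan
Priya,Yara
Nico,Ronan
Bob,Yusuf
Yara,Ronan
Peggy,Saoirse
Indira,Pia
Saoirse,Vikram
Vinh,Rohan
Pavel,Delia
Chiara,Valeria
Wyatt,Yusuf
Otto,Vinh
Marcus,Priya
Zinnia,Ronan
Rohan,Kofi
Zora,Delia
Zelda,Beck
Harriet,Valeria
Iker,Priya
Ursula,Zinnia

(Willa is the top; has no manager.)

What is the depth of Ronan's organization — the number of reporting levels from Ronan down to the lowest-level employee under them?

8

The longest chain under Ronan runs Ronan → Yara → Kofi → Rohan → Vinh → Otto → Vikram → Saoirse → Peggy, which is 8 levels below Ronan.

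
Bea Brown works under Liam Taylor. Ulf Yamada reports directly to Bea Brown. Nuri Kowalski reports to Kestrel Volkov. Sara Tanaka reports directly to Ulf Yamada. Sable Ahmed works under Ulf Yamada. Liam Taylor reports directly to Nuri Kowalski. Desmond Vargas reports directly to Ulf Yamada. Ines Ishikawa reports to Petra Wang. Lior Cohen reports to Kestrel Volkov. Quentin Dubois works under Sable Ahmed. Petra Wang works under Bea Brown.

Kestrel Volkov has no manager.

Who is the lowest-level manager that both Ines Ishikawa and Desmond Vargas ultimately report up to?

Ines Ishikawa's chain of managers is Petra Wang, Bea Brown, Liam Taylor, Nuri Kowalski, Kestrel Volkov. Desmond Vargas's chain of managers is Ulf Yamada, Bea Brown, Liam Taylor, Nuri Kowalski, Kestrel Volkov. The first manager that appears in both chains is Bea Brown.

Bea Brown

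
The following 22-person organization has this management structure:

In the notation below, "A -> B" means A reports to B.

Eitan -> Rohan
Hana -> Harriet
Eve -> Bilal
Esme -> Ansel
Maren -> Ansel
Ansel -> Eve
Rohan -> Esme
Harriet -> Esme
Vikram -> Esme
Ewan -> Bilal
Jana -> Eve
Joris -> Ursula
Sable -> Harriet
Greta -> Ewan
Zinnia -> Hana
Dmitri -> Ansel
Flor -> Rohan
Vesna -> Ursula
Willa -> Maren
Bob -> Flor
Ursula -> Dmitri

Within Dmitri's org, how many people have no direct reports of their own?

2

The people in Dmitri's organization with no one reporting to them are Joris, Vesna. That is 2.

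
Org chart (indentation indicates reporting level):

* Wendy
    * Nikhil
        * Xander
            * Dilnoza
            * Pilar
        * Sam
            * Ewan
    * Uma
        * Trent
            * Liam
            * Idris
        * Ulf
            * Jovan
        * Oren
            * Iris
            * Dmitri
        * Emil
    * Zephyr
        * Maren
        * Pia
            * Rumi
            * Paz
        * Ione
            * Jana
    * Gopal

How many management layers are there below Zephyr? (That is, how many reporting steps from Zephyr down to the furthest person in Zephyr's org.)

The longest chain under Zephyr runs Zephyr → Ione → Jana, which is 2 levels below Zephyr.

2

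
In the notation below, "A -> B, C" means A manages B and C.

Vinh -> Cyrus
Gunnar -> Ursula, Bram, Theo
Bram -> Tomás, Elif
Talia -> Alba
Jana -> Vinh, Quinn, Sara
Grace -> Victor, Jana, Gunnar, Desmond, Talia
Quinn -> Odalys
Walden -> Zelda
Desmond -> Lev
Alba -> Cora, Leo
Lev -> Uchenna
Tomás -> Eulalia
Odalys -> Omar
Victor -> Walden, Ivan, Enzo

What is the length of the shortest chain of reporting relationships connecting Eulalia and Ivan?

Eulalia is 4 levels below Grace, and Ivan is 2 levels below Grace (their lowest common manager). The shortest path runs up from Eulalia to Grace and back down to Ivan: 4 + 2 = 6 links.

6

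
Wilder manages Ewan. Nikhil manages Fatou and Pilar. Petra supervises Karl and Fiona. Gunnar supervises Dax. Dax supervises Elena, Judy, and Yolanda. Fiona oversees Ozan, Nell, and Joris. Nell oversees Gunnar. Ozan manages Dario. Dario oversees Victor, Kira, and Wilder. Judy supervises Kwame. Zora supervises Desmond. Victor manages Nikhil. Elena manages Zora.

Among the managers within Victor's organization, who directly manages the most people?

Nikhil

Direct-report counts within Victor's organization: Victor has 1; Nikhil has 2. The largest is 2, held by Nikhil.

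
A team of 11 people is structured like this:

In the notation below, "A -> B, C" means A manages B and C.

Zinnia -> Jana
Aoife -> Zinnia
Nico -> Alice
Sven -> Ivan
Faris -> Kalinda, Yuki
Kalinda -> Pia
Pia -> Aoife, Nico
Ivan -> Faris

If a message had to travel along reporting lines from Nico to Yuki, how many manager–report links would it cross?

Nico is 3 levels below Faris, and Yuki is 1 level below Faris (their lowest common manager). The shortest path runs up from Nico to Faris and back down to Yuki: 3 + 1 = 4 links.

4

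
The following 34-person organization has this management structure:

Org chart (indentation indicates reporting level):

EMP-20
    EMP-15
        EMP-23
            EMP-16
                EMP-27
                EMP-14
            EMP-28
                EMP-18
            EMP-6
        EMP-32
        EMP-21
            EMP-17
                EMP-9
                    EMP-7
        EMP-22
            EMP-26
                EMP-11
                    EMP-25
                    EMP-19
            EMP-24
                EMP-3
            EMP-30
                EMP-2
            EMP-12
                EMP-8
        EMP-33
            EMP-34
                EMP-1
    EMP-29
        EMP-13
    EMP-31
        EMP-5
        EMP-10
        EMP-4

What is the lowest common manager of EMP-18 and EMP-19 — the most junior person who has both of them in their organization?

EMP-18's chain of managers is EMP-28, EMP-23, EMP-15, EMP-20. EMP-19's chain of managers is EMP-11, EMP-26, EMP-22, EMP-15, EMP-20. The first manager that appears in both chains is EMP-15.

EMP-15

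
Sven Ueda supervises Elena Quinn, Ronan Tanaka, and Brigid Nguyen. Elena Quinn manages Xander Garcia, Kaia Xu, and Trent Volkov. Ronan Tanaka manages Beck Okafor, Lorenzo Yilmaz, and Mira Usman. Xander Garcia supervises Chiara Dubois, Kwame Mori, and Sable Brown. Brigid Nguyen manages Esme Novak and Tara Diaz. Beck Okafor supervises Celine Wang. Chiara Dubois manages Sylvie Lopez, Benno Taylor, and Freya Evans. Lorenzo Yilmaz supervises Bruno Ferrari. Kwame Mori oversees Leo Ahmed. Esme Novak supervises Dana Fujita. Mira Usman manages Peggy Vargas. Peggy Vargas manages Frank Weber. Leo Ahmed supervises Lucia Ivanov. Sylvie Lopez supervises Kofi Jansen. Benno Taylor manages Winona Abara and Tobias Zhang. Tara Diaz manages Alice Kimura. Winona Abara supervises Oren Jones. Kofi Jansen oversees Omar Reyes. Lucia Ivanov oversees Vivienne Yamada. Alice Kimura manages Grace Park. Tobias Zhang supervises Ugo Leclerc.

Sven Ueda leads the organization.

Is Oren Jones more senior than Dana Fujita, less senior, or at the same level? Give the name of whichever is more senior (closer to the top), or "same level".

Oren Jones is 6 levels below Sven Ueda; Dana Fujita is 3. Dana Fujita is higher.

Dana Fujita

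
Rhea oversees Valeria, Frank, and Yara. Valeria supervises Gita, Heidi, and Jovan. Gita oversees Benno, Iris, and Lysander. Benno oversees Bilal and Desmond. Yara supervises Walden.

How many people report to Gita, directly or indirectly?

Gita directly manages Benno, Iris, Lysander. Under Benno: Bilal, Desmond (2). Iris has no reports. Lysander has no reports. So Gita's organization is 3 direct reports plus everyone under them: 3 + 1 + 1 = 5.

5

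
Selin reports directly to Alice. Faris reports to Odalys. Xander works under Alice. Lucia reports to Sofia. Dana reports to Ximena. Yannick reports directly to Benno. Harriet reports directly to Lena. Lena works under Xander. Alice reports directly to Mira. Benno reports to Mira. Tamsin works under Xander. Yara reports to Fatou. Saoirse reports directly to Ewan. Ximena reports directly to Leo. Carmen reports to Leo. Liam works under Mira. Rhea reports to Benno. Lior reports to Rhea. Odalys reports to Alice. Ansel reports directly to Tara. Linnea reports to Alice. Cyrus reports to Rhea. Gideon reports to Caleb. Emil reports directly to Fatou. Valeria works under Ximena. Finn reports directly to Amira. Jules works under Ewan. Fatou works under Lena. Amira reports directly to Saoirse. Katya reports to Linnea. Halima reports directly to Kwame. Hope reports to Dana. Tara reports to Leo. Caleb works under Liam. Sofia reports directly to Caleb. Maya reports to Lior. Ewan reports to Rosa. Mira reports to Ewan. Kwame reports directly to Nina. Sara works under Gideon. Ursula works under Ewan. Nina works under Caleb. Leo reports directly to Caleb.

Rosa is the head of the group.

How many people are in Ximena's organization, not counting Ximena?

3

Ximena directly manages Dana, Valeria. Under Dana: Hope (1). Valeria has no reports. So Ximena's organization is 2 direct reports plus everyone under them: 2 + 1 = 3.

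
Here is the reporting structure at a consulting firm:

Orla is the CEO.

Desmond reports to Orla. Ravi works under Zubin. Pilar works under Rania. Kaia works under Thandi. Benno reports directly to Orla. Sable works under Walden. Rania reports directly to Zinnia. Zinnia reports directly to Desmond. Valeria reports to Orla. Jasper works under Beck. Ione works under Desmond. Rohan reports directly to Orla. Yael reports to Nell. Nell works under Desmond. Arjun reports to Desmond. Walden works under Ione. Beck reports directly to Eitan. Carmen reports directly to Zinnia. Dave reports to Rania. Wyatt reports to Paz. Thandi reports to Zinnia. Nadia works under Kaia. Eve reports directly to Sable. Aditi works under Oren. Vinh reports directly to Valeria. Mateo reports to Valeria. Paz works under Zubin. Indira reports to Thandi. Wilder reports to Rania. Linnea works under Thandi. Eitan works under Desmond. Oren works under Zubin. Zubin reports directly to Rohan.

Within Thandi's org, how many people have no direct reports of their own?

3

The people in Thandi's organization with no one reporting to them are Linnea, Indira, Nadia. That is 3.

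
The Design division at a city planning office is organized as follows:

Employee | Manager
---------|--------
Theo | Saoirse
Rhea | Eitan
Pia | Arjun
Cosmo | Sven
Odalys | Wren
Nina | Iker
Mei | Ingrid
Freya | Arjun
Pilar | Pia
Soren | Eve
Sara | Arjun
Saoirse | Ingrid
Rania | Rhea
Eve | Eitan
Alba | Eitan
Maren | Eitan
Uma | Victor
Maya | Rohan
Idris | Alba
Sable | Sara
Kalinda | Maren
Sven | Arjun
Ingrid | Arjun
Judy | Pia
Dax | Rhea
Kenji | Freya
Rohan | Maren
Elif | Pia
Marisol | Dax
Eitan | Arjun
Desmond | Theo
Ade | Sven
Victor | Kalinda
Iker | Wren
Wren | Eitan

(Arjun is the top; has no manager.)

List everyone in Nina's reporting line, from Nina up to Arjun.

Nina -> Iker -> Wren -> Eitan -> Arjun

Nina reports to Iker. Iker reports to Wren. Wren reports to Eitan. Eitan reports to Arjun. Arjun is at the top.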